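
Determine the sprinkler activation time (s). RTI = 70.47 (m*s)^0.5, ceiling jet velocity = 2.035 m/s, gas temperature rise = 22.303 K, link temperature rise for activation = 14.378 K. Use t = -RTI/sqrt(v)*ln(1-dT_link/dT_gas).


dT_link/dT_gas = 0.64467
ln(1 - 0.64467) = -1.0347
t = -70.47 / sqrt(2.035) * -1.0347 = 51.114 s

51.114 s


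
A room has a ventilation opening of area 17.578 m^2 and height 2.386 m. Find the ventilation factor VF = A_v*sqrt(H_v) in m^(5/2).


sqrt(H_v) = 1.5447
VF = 17.578 * 1.5447 = 27.152 m^(5/2)

27.152 m^(5/2)


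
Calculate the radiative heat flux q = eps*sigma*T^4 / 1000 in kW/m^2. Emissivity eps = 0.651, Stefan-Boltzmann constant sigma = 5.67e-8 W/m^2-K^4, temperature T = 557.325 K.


T^4 = 9.6479e+10
q = 0.651 * 5.67e-8 * 9.6479e+10 / 1000 = 3.5612 kW/m^2

3.5612 kW/m^2


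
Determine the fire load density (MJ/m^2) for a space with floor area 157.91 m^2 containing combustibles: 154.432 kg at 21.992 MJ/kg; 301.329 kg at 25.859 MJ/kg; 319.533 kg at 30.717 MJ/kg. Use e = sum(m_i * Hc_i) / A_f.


Total energy = 154.432*21.992 + 301.329*25.859 + 319.533*30.717
= 3396.269 + 7792.067 + 9815.095
= 21003.43 MJ
e = 21003.43 / 157.91 = 133.01 MJ/m^2

133.01 MJ/m^2


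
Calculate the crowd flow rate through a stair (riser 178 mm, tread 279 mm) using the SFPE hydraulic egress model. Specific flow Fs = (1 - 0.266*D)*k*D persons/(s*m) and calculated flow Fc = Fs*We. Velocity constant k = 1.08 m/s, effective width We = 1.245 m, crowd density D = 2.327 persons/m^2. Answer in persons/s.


1 - 0.266*D = 1 - 0.266*2.327 = 0.38102
Fs = 0.38102 * 1.08 * 2.327 = 0.95756 persons/(s*m)
Fc = 0.95756 * 1.245 = 1.1922 persons/s

1.1922 persons/s


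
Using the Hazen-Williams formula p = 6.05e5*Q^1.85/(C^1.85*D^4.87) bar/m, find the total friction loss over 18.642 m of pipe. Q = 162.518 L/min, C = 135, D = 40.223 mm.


Q^1.85 = 12307
C^1.85 = 8732.1
D^4.87 = 6.5131e+07
p/m = 0.013092 bar/m
p_total = 0.013092 * 18.642 = 0.24407 bar

0.24407 bar


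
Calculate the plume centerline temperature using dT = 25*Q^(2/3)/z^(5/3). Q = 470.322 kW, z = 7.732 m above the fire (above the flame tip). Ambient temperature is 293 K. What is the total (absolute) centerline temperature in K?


Q^(2/3) = 60.478
z^(5/3) = 30.233
dT = 25 * 60.478 / 30.233 = 50.009 K
T = 293 + 50.009 = 343.01 K

343.01 K


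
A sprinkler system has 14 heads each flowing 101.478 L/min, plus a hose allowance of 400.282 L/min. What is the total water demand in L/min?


Sprinkler demand = 14 * 101.478 = 1420.692 L/min
Total = 1420.692 + 400.282 = 1820.974 L/min

1820.974 L/min


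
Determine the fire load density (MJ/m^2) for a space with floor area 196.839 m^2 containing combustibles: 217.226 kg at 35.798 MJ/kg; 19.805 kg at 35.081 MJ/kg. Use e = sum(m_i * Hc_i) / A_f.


Total energy = 217.226*35.798 + 19.805*35.081
= 7776.256 + 694.7792
= 8471.036 MJ
e = 8471.036 / 196.839 = 43.035 MJ/m^2

43.035 MJ/m^2


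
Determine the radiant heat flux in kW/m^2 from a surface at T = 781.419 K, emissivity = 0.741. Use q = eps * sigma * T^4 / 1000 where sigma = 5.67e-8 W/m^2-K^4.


T^4 = 3.7285e+11
q = 0.741 * 5.67e-8 * 3.7285e+11 / 1000 = 15.665 kW/m^2

15.665 kW/m^2


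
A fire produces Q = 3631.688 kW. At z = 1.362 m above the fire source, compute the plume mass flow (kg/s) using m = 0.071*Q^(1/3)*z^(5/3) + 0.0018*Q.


Q^(1/3) = 15.371
z^(5/3) = 1.6735
First term = 0.071 * 15.371 * 1.6735 = 1.8264
Second term = 0.0018 * 3631.688 = 6.5370
m = 8.3634 kg/s

8.3634 kg/s


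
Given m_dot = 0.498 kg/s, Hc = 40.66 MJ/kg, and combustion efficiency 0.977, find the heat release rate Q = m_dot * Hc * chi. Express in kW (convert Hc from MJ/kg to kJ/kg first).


Hc = 40.66 MJ/kg = 40.66 * 1000 kJ/kg = 40660 kJ/kg
Q = 0.498 kg/s * 40660 kJ/kg * 0.977 = 19783 kW

19783 kW


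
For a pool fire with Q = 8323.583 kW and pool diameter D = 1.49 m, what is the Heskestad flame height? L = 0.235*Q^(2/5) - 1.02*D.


Q^(2/5) = 36.993
0.235 * Q^(2/5) = 8.6934
1.02 * D = 1.5198
L = 7.1736 m

7.1736 m


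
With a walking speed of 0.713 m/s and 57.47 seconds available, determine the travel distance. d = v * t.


d = 0.713 * 57.47 = 40.976 m

40.976 m


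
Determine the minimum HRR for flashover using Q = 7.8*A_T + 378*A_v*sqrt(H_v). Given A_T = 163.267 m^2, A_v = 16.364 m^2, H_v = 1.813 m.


7.8*A_T = 1273.5
sqrt(H_v) = 1.3465
378*A_v*sqrt(H_v) = 8328.8
Q = 1273.5 + 8328.8 = 9602.2 kW

9602.2 kW


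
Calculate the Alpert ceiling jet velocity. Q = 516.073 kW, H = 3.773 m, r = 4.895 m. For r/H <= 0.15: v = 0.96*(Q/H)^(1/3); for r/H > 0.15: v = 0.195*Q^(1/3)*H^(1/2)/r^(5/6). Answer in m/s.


r/H = 4.895 / 3.773 = 1.2974
r/H > 0.15, so v = 0.195*Q^(1/3)*H^(1/2)/r^(5/6)
Q^(1/3) = 8.0212
H^(1/2) = 1.9424
r^(5/6) = 3.7566
v = 0.195 * 8.0212 * 1.9424 / 3.7566 = 0.80876 m/s

0.80876 m/s


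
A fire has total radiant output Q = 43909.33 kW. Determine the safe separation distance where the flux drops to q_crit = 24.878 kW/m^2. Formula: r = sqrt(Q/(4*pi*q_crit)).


4*pi*q_crit = 312.63
Q/(4*pi*q_crit) = 140.45
r = sqrt(140.45) = 11.851 m

11.851 m


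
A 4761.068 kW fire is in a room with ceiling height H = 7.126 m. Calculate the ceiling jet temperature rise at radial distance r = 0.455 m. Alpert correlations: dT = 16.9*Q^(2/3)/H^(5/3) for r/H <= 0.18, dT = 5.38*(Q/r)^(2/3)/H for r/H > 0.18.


r/H = 0.455 / 7.126 = 0.063851
r/H <= 0.18, so dT = 16.9*Q^(2/3)/H^(5/3)
Q^(2/3) = 283.01
H^(5/3) = 26.388
dT = 16.9 * 283.01 / 26.388 = 181.25 K

181.25 K


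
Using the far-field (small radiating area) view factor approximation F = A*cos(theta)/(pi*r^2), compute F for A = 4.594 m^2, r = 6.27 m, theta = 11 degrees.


cos(11 deg) = 0.98163
pi*r^2 = 123.51
F = 4.594 * 0.98163 / 123.51 = 0.036513

0.036513


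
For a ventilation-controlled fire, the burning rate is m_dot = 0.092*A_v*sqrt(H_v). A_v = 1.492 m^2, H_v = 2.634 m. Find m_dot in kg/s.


sqrt(H_v) = 1.6230
m_dot = 0.092 * 1.492 * 1.6230 = 0.22277 kg/s

0.22277 kg/s


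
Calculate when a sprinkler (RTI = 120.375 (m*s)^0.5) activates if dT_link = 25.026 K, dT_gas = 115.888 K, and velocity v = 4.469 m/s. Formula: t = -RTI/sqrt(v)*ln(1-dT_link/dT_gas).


dT_link/dT_gas = 0.21595
ln(1 - 0.21595) = -0.24328
t = -120.375 / sqrt(4.469) * -0.24328 = 13.853 s

13.853 s


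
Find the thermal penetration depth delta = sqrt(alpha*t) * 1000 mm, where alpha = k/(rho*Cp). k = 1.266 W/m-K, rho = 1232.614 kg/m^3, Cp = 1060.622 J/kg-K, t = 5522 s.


alpha = 1.266 / (1232.614 * 1060.622) = 9.6838e-07 m^2/s
alpha * t = 0.0053474
delta = sqrt(0.0053474) * 1000 = 73.126 mm

73.126 mm


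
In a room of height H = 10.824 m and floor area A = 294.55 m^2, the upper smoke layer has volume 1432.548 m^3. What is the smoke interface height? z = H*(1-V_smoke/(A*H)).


V/(A*H) = 0.44933
1 - 0.44933 = 0.55067
z = 10.824 * 0.55067 = 5.9605 m

5.9605 m


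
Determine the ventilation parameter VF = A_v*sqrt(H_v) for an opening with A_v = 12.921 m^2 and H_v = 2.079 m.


sqrt(H_v) = 1.4419
VF = 12.921 * 1.4419 = 18.630 m^(5/2)

18.630 m^(5/2)


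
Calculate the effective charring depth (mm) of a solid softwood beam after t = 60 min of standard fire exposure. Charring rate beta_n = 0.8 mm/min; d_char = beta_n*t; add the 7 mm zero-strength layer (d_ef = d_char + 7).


d_char = 0.8 * 60 = 48 mm
d_ef = 48 + 1.0*7 = 55 mm

55 mm


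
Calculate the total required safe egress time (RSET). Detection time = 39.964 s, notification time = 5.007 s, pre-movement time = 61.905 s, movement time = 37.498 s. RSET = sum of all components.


Total = 39.964 + 5.007 + 61.905 + 37.498 = 144.374 s

144.374 s


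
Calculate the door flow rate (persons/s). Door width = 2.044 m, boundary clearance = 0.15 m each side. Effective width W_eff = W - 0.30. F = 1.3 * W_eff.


W_eff = 2.044 - 0.30 = 1.744 m
F = 1.3 * 1.744 = 2.2672 persons/s

2.2672 persons/s


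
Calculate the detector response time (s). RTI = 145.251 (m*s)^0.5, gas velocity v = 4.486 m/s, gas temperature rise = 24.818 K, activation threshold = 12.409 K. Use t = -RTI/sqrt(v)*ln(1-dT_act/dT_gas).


dT_act/dT_gas = 0.5
ln(1 - 0.5) = -0.69315
t = -145.251 / sqrt(4.486) * -0.69315 = 47.535 s

47.535 s


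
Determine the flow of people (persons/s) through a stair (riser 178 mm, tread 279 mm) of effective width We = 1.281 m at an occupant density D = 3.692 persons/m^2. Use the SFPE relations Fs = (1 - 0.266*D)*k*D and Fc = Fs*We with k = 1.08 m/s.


1 - 0.266*D = 1 - 0.266*3.692 = 0.017928
Fs = 0.017928 * 1.08 * 3.692 = 0.071485 persons/(s*m)
Fc = 0.071485 * 1.281 = 0.091573 persons/s

0.091573 persons/s


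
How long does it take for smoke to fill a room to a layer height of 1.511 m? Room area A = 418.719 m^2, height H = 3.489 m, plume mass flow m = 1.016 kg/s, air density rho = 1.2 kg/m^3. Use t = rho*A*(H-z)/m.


H - z = 1.978 m
t = 1.2 * 418.719 * 1.978 / 1.016 = 978.22 s

978.22 s


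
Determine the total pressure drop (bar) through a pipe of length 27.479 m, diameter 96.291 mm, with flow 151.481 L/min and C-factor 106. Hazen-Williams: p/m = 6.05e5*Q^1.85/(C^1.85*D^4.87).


Q^1.85 = 10806
C^1.85 = 5582.3
D^4.87 = 4.5715e+09
p/m = 0.00025618 bar/m
p_total = 0.00025618 * 27.479 = 0.0070395 bar

0.0070395 bar


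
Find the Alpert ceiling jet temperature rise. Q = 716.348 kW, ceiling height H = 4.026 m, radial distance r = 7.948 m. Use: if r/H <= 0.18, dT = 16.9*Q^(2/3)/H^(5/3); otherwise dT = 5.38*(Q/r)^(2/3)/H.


r/H = 7.948 / 4.026 = 1.9742
r/H > 0.18, so dT = 5.38*(Q/r)^(2/3)/H
Q/r = 90.129
(Q/r)^(2/3) = 20.102
dT = 5.38 * 20.102 / 4.026 = 26.863 K

26.863 K


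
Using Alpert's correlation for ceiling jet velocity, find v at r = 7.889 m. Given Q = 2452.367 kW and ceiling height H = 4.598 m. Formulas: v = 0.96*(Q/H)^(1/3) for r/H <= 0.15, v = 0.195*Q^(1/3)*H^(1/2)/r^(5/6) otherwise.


r/H = 7.889 / 4.598 = 1.7157
r/H > 0.15, so v = 0.195*Q^(1/3)*H^(1/2)/r^(5/6)
Q^(1/3) = 13.485
H^(1/2) = 2.1443
r^(5/6) = 5.5914
v = 0.195 * 13.485 * 2.1443 / 5.5914 = 1.0085 m/s

1.0085 m/s


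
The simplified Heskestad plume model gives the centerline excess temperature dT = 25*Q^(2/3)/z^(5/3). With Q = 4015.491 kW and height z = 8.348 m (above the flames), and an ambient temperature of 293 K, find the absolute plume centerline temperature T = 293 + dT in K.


Q^(2/3) = 252.63
z^(5/3) = 34.353
dT = 25 * 252.63 / 34.353 = 183.85 K
T = 293 + 183.85 = 476.85 K

476.85 K


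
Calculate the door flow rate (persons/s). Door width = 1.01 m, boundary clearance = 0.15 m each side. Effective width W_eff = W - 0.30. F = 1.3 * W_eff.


W_eff = 1.01 - 0.30 = 0.71 m
F = 1.3 * 0.71 = 0.923 persons/s

0.923 persons/s


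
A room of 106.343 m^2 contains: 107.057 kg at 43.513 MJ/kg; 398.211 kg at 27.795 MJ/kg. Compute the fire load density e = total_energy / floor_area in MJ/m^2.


Total energy = 107.057*43.513 + 398.211*27.795
= 4658.371 + 11068.27
= 15726.65 MJ
e = 15726.65 / 106.343 = 147.89 MJ/m^2

147.89 MJ/m^2


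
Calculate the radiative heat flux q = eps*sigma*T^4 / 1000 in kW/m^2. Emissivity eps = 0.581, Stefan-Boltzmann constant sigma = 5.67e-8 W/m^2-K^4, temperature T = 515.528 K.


T^4 = 7.0633e+10
q = 0.581 * 5.67e-8 * 7.0633e+10 / 1000 = 2.3268 kW/m^2

2.3268 kW/m^2


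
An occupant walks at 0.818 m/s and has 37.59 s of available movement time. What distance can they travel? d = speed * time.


d = 0.818 * 37.59 = 30.749 m

30.749 m


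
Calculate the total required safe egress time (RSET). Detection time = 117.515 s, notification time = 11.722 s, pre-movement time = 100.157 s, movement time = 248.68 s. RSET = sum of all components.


Total = 117.515 + 11.722 + 100.157 + 248.68 = 478.074 s

478.074 s


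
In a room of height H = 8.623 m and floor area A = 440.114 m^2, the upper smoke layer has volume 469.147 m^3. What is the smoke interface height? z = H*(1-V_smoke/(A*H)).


V/(A*H) = 0.12362
1 - 0.12362 = 0.87638
z = 8.623 * 0.87638 = 7.5570 m

7.5570 m


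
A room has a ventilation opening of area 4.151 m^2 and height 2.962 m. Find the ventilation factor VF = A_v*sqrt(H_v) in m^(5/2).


sqrt(H_v) = 1.7210
VF = 4.151 * 1.7210 = 7.1441 m^(5/2)

7.1441 m^(5/2)


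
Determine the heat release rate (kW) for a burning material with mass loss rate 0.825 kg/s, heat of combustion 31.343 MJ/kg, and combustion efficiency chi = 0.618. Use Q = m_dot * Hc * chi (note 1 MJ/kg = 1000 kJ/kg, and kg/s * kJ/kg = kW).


Hc = 31.343 MJ/kg = 31.343 * 1000 kJ/kg = 31343 kJ/kg
Q = 0.825 kg/s * 31343 kJ/kg * 0.618 = 15980 kW

15980 kW


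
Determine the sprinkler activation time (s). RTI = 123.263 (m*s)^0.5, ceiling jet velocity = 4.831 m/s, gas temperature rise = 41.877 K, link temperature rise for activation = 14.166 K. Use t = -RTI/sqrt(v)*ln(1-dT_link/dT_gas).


dT_link/dT_gas = 0.33828
ln(1 - 0.33828) = -0.41291
t = -123.263 / sqrt(4.831) * -0.41291 = 23.156 s

23.156 s


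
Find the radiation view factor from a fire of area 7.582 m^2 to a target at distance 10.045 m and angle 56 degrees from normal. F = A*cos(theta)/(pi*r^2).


cos(56 deg) = 0.55919
pi*r^2 = 316.99
F = 7.582 * 0.55919 / 316.99 = 0.013375

0.013375


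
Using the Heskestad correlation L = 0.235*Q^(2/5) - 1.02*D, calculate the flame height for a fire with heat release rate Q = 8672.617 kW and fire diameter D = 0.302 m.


Q^(2/5) = 37.606
0.235 * Q^(2/5) = 8.8375
1.02 * D = 0.30804
L = 8.5294 m

8.5294 m


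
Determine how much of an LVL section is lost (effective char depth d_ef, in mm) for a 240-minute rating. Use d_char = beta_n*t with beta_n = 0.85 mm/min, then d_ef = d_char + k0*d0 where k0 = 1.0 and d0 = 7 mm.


d_char = 0.85 * 240 = 204 mm
d_ef = 204 + 1.0*7 = 211 mm

211 mm


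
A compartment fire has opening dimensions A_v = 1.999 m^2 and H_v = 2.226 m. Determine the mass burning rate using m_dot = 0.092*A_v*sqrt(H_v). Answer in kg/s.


sqrt(H_v) = 1.4920
m_dot = 0.092 * 1.999 * 1.4920 = 0.27439 kg/s

0.27439 kg/s


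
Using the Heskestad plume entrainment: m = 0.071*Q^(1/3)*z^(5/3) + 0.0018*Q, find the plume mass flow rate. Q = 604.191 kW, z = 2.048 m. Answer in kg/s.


Q^(1/3) = 8.4539
z^(5/3) = 3.3028
First term = 0.071 * 8.4539 * 3.3028 = 1.9824
Second term = 0.0018 * 604.191 = 1.0875
m = 3.0700 kg/s

3.0700 kg/s


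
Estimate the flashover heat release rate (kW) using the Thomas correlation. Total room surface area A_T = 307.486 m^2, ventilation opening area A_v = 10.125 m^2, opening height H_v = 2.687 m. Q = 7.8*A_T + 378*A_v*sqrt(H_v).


7.8*A_T = 2398.4
sqrt(H_v) = 1.6392
378*A_v*sqrt(H_v) = 6273.7
Q = 2398.4 + 6273.7 = 8672.0 kW

8672.0 kW


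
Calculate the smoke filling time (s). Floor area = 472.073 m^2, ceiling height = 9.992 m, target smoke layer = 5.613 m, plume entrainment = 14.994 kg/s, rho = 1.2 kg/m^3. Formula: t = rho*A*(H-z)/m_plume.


H - z = 4.379 m
t = 1.2 * 472.073 * 4.379 / 14.994 = 165.44 s

165.44 s


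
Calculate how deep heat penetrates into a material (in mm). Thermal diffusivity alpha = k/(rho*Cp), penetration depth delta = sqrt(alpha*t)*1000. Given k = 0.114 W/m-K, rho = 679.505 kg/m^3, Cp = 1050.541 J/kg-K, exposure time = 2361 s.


alpha = 0.114 / (679.505 * 1050.541) = 1.5970e-07 m^2/s
alpha * t = 0.00037705
delta = sqrt(0.00037705) * 1000 = 19.418 mm

19.418 mm


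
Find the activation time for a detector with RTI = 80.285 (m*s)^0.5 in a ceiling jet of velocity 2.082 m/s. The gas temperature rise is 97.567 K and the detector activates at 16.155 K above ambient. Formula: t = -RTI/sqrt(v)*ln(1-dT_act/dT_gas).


dT_act/dT_gas = 0.16558
ln(1 - 0.16558) = -0.18102
t = -80.285 / sqrt(2.082) * -0.18102 = 10.072 s

10.072 s


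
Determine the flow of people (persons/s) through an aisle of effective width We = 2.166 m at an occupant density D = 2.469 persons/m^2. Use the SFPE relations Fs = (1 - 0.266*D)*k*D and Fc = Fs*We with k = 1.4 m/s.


1 - 0.266*D = 1 - 0.266*2.469 = 0.34325
Fs = 0.34325 * 1.4 * 2.469 = 1.1865 persons/(s*m)
Fc = 1.1865 * 2.166 = 2.5699 persons/s

2.5699 persons/s


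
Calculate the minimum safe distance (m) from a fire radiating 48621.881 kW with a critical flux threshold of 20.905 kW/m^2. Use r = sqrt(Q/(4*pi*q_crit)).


4*pi*q_crit = 262.70
Q/(4*pi*q_crit) = 185.09
r = sqrt(185.09) = 13.605 m

13.605 m


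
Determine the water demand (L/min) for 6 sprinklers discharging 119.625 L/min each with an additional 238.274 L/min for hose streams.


Sprinkler demand = 6 * 119.625 = 717.75 L/min
Total = 717.75 + 238.274 = 956.024 L/min

956.024 L/min


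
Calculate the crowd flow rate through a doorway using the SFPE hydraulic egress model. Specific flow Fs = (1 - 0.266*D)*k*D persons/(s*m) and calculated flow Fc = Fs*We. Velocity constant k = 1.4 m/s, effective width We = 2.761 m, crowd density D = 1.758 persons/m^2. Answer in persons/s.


1 - 0.266*D = 1 - 0.266*1.758 = 0.53237
Fs = 0.53237 * 1.4 * 1.758 = 1.3103 persons/(s*m)
Fc = 1.3103 * 2.761 = 3.6177 persons/s

3.6177 persons/s


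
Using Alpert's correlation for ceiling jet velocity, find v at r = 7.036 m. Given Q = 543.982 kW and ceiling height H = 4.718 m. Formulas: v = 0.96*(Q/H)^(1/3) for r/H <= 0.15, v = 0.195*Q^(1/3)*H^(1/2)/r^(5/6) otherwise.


r/H = 7.036 / 4.718 = 1.4913
r/H > 0.15, so v = 0.195*Q^(1/3)*H^(1/2)/r^(5/6)
Q^(1/3) = 8.1632
H^(1/2) = 2.1721
r^(5/6) = 5.0828
v = 0.195 * 8.1632 * 2.1721 / 5.0828 = 0.68025 m/s

0.68025 m/s


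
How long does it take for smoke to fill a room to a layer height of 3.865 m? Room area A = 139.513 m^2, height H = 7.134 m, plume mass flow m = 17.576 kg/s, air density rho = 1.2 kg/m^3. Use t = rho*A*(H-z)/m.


H - z = 3.269 m
t = 1.2 * 139.513 * 3.269 / 17.576 = 31.138 s

31.138 s


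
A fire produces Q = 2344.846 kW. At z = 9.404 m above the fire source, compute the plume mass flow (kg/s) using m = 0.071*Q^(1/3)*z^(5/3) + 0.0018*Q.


Q^(1/3) = 13.285
z^(5/3) = 41.897
First term = 0.071 * 13.285 * 41.897 = 39.520
Second term = 0.0018 * 2344.846 = 4.2207
m = 43.741 kg/s

43.741 kg/s


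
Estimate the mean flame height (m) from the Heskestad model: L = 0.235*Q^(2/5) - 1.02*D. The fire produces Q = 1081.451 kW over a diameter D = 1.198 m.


Q^(2/5) = 16.353
0.235 * Q^(2/5) = 3.8430
1.02 * D = 1.2220
L = 2.6210 m

2.6210 m


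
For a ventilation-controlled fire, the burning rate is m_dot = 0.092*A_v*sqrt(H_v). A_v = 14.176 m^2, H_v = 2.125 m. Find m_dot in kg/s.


sqrt(H_v) = 1.4577
m_dot = 0.092 * 14.176 * 1.4577 = 1.9012 kg/s

1.9012 kg/s


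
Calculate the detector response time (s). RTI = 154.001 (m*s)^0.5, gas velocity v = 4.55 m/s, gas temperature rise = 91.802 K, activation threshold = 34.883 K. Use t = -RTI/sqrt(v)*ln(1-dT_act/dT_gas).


dT_act/dT_gas = 0.37998
ln(1 - 0.37998) = -0.47800
t = -154.001 / sqrt(4.55) * -0.47800 = 34.510 s

34.510 s


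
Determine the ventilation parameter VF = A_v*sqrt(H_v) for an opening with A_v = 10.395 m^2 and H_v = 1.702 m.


sqrt(H_v) = 1.3046
VF = 10.395 * 1.3046 = 13.561 m^(5/2)

13.561 m^(5/2)


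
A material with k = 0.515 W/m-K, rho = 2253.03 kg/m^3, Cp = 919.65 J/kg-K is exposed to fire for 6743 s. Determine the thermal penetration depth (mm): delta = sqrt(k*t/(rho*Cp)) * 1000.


alpha = 0.515 / (2253.03 * 919.65) = 2.4855e-07 m^2/s
alpha * t = 0.0016760
delta = sqrt(0.0016760) * 1000 = 40.939 mm

40.939 mm


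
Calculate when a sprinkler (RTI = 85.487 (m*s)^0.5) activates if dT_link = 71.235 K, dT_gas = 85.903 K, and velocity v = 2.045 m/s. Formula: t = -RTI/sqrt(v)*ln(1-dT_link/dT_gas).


dT_link/dT_gas = 0.82925
ln(1 - 0.82925) = -1.7676
t = -85.487 / sqrt(2.045) * -1.7676 = 105.66 s

105.66 s


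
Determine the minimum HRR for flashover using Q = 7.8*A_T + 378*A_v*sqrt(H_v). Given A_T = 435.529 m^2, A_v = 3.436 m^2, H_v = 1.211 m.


7.8*A_T = 3397.1
sqrt(H_v) = 1.1005
378*A_v*sqrt(H_v) = 1429.3
Q = 3397.1 + 1429.3 = 4826.4 kW

4826.4 kW


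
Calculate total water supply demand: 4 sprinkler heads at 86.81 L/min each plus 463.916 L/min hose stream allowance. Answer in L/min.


Sprinkler demand = 4 * 86.81 = 347.24 L/min
Total = 347.24 + 463.916 = 811.156 L/min

811.156 L/min


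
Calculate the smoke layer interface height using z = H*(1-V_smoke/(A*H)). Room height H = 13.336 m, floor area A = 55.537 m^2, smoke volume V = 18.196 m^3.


V/(A*H) = 0.024568
1 - 0.024568 = 0.97543
z = 13.336 * 0.97543 = 13.008 m

13.008 m


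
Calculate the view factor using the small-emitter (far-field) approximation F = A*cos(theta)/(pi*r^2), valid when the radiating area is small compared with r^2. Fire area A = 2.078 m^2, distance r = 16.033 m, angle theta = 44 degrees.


cos(44 deg) = 0.71934
pi*r^2 = 807.57
F = 2.078 * 0.71934 / 807.57 = 0.0018510

0.0018510


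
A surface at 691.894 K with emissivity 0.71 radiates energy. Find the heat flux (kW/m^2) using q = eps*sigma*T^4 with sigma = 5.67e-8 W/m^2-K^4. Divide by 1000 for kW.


T^4 = 2.2917e+11
q = 0.71 * 5.67e-8 * 2.2917e+11 / 1000 = 9.2257 kW/m^2

9.2257 kW/m^2


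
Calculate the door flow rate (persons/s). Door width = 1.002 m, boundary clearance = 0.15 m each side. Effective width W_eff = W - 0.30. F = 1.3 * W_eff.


W_eff = 1.002 - 0.30 = 0.702 m
F = 1.3 * 0.702 = 0.91260 persons/s

0.91260 persons/s


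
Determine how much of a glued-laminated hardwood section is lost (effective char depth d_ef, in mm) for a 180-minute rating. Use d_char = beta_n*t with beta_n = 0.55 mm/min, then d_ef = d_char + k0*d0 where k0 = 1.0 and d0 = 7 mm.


d_char = 0.55 * 180 = 99 mm
d_ef = 99 + 1.0*7 = 106 mm

106 mm


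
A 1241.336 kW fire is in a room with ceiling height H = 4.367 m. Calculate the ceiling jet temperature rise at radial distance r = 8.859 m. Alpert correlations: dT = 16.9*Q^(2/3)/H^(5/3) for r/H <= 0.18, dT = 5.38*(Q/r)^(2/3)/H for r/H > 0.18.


r/H = 8.859 / 4.367 = 2.0286
r/H > 0.18, so dT = 5.38*(Q/r)^(2/3)/H
Q/r = 140.12
(Q/r)^(2/3) = 26.978
dT = 5.38 * 26.978 / 4.367 = 33.235 K

33.235 K


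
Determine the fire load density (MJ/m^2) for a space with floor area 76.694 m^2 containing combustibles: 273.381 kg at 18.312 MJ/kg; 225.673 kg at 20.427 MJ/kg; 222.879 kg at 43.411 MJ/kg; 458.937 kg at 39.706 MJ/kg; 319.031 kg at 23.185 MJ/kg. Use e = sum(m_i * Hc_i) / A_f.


Total energy = 273.381*18.312 + 225.673*20.427 + 222.879*43.411 + 458.937*39.706 + 319.031*23.185
= 5006.153 + 4609.822 + 9675.400 + 18222.55 + 7396.734
= 44910.66 MJ
e = 44910.66 / 76.694 = 585.58 MJ/m^2

585.58 MJ/m^2


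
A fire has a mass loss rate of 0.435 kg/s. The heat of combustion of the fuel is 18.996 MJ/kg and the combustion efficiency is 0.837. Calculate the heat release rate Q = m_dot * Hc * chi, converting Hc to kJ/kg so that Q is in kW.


Hc = 18.996 MJ/kg = 18.996 * 1000 kJ/kg = 18996 kJ/kg
Q = 0.435 kg/s * 18996 kJ/kg * 0.837 = 6916.3 kW

6916.3 kW


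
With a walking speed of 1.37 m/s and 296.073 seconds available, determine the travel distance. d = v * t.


d = 1.37 * 296.073 = 405.62 m

405.62 m


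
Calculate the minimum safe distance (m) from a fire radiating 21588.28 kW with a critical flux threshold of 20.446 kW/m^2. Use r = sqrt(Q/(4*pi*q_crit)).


4*pi*q_crit = 256.93
Q/(4*pi*q_crit) = 84.023
r = sqrt(84.023) = 9.1664 m

9.1664 m


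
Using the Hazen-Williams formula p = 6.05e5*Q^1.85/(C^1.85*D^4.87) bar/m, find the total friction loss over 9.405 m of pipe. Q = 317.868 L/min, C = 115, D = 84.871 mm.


Q^1.85 = 42575
C^1.85 = 6490.7
D^4.87 = 2.4721e+09
p/m = 0.0016053 bar/m
p_total = 0.0016053 * 9.405 = 0.015098 bar

0.015098 bar


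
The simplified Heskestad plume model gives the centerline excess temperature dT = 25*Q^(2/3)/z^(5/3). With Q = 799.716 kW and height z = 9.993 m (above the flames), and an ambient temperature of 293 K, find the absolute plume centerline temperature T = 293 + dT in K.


Q^(2/3) = 86.157
z^(5/3) = 46.362
dT = 25 * 86.157 / 46.362 = 46.459 K
T = 293 + 46.459 = 339.46 K

339.46 K


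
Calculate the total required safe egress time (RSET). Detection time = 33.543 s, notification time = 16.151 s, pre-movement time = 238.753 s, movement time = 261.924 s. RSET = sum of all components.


Total = 33.543 + 16.151 + 238.753 + 261.924 = 550.371 s

550.371 s


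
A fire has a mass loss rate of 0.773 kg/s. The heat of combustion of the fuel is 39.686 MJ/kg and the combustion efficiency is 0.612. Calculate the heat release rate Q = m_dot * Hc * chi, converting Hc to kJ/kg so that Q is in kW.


Hc = 39.686 MJ/kg = 39.686 * 1000 kJ/kg = 39686 kJ/kg
Q = 0.773 kg/s * 39686 kJ/kg * 0.612 = 18774 kW

18774 kW


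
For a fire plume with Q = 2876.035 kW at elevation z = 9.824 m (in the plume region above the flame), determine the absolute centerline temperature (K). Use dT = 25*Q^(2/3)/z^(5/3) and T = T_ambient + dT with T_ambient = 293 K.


Q^(2/3) = 202.24
z^(5/3) = 45.062
dT = 25 * 202.24 / 45.062 = 112.20 K
T = 293 + 112.20 = 405.20 K

405.20 K


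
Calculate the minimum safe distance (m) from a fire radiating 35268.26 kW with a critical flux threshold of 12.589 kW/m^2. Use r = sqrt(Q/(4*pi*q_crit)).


4*pi*q_crit = 158.20
Q/(4*pi*q_crit) = 222.94
r = sqrt(222.94) = 14.931 m

14.931 m


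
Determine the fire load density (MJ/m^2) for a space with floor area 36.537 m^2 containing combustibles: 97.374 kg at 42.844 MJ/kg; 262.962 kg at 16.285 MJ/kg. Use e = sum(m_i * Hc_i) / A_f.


Total energy = 97.374*42.844 + 262.962*16.285
= 4171.892 + 4282.336
= 8454.228 MJ
e = 8454.228 / 36.537 = 231.39 MJ/m^2

231.39 MJ/m^2


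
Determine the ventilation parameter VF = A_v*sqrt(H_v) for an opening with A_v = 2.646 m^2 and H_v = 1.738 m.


sqrt(H_v) = 1.3183
VF = 2.646 * 1.3183 = 3.4883 m^(5/2)

3.4883 m^(5/2)


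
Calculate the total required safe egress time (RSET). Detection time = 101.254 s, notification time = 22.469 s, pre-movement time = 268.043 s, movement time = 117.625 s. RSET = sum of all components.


Total = 101.254 + 22.469 + 268.043 + 117.625 = 509.391 s

509.391 s


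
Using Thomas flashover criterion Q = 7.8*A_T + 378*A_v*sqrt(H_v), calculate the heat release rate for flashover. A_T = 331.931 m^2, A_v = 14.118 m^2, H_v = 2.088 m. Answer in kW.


7.8*A_T = 2589.1
sqrt(H_v) = 1.4450
378*A_v*sqrt(H_v) = 7711.3
Q = 2589.1 + 7711.3 = 10300 kW

10300 kW


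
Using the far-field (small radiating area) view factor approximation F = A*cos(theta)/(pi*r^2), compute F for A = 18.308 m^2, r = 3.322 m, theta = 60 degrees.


cos(60 deg) = 0.5
pi*r^2 = 34.670
F = 18.308 * 0.5 / 34.670 = 0.26404

0.26404


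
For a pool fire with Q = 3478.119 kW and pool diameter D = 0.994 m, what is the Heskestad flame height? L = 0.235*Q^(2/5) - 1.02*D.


Q^(2/5) = 26.094
0.235 * Q^(2/5) = 6.1320
1.02 * D = 1.0139
L = 5.1182 m

5.1182 m


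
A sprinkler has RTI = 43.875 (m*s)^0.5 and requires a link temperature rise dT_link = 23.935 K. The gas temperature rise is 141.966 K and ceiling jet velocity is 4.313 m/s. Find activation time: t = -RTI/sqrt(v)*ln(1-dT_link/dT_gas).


dT_link/dT_gas = 0.16860
ln(1 - 0.16860) = -0.18464
t = -43.875 / sqrt(4.313) * -0.18464 = 3.9008 s

3.9008 s


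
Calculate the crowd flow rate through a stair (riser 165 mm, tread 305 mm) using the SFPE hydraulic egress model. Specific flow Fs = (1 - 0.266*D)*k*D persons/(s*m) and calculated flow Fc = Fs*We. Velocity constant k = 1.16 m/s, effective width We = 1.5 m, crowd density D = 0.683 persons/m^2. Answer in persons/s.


1 - 0.266*D = 1 - 0.266*0.683 = 0.81832
Fs = 0.81832 * 1.16 * 0.683 = 0.64834 persons/(s*m)
Fc = 0.64834 * 1.5 = 0.97251 persons/s

0.97251 persons/s


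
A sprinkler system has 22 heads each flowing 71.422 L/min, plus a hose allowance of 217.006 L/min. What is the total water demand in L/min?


Sprinkler demand = 22 * 71.422 = 1571.284 L/min
Total = 1571.284 + 217.006 = 1788.29 L/min

1788.29 L/min


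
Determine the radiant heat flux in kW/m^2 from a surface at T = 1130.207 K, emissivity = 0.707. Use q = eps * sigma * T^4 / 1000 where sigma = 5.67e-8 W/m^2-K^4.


T^4 = 1.6317e+12
q = 0.707 * 5.67e-8 * 1.6317e+12 / 1000 = 65.409 kW/m^2

65.409 kW/m^2


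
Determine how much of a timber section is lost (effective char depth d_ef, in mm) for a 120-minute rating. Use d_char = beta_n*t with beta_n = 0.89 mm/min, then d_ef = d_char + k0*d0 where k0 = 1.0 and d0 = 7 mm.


d_char = 0.89 * 120 = 106.8 mm
d_ef = 106.8 + 1.0*7 = 113.8 mm

113.8 mm


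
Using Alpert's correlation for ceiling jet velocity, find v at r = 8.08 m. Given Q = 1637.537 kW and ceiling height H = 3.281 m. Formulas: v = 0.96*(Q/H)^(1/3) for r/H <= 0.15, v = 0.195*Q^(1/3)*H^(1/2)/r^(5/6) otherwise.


r/H = 8.08 / 3.281 = 2.4627
r/H > 0.15, so v = 0.195*Q^(1/3)*H^(1/2)/r^(5/6)
Q^(1/3) = 11.787
H^(1/2) = 1.8114
r^(5/6) = 5.7040
v = 0.195 * 11.787 * 1.8114 / 5.7040 = 0.72989 m/s

0.72989 m/s


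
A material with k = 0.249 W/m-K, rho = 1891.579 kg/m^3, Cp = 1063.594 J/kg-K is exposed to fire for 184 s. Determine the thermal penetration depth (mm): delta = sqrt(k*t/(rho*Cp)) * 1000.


alpha = 0.249 / (1891.579 * 1063.594) = 1.2377e-07 m^2/s
alpha * t = 2.2773e-05
delta = sqrt(2.2773e-05) * 1000 = 4.7721 mm

4.7721 mm


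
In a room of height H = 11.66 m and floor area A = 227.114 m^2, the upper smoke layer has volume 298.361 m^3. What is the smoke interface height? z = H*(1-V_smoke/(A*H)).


V/(A*H) = 0.11267
1 - 0.11267 = 0.88733
z = 11.66 * 0.88733 = 10.346 m

10.346 m


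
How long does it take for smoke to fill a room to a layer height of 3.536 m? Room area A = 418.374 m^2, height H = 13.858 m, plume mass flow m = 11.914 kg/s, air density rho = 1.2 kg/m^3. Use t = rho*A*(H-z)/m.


H - z = 10.322 m
t = 1.2 * 418.374 * 10.322 / 11.914 = 434.96 s

434.96 s


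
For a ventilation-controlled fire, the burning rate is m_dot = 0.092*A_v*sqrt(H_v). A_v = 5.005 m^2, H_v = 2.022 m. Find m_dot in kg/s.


sqrt(H_v) = 1.4220
m_dot = 0.092 * 5.005 * 1.4220 = 0.65476 kg/s

0.65476 kg/s


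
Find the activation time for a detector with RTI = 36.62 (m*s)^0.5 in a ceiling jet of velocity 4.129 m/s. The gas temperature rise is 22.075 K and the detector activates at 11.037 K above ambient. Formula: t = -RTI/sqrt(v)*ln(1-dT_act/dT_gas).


dT_act/dT_gas = 0.49998
ln(1 - 0.49998) = -0.69310
t = -36.62 / sqrt(4.129) * -0.69310 = 12.491 s

12.491 s


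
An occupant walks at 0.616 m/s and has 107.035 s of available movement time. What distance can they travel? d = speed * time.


d = 0.616 * 107.035 = 65.934 m

65.934 m


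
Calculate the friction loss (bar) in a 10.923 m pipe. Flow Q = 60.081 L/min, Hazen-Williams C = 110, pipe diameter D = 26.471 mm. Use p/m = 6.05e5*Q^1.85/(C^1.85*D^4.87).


Q^1.85 = 1952.8
C^1.85 = 5978.3
D^4.87 = 8489685
p/m = 0.023278 bar/m
p_total = 0.023278 * 10.923 = 0.25427 bar

0.25427 bar


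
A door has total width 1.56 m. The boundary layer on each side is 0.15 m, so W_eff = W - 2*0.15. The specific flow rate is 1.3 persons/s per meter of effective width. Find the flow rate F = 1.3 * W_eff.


W_eff = 1.56 - 0.30 = 1.26 m
F = 1.3 * 1.26 = 1.638 persons/s

1.638 persons/s


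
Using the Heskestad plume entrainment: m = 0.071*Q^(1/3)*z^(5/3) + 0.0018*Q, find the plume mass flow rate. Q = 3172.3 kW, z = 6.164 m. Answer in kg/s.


Q^(1/3) = 14.693
z^(5/3) = 20.722
First term = 0.071 * 14.693 * 20.722 = 21.618
Second term = 0.0018 * 3172.3 = 5.7101
m = 27.328 kg/s

27.328 kg/s


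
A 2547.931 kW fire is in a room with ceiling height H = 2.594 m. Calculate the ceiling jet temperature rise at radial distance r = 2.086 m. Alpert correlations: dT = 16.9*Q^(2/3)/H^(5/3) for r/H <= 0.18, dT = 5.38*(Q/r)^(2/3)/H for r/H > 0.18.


r/H = 2.086 / 2.594 = 0.80416
r/H > 0.18, so dT = 5.38*(Q/r)^(2/3)/H
Q/r = 1221.4
(Q/r)^(2/3) = 114.27
dT = 5.38 * 114.27 / 2.594 = 236.99 K

236.99 K


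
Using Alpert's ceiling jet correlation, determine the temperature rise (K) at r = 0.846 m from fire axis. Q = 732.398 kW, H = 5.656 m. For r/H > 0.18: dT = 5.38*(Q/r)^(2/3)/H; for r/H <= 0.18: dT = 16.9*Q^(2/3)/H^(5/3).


r/H = 0.846 / 5.656 = 0.14958
r/H <= 0.18, so dT = 16.9*Q^(2/3)/H^(5/3)
Q^(2/3) = 81.252
H^(5/3) = 17.955
dT = 16.9 * 81.252 / 17.955 = 76.478 K

76.478 K


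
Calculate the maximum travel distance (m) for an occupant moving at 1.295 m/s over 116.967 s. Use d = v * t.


d = 1.295 * 116.967 = 151.47 m

151.47 m


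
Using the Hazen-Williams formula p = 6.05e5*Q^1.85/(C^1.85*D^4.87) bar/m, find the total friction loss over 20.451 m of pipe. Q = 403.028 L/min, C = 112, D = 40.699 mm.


Q^1.85 = 66050
C^1.85 = 6180.9
D^4.87 = 6.8972e+07
p/m = 0.093734 bar/m
p_total = 0.093734 * 20.451 = 1.9170 bar

1.9170 bar


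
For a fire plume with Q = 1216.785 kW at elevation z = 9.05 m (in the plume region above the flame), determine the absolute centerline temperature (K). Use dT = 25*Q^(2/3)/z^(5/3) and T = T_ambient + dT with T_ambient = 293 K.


Q^(2/3) = 113.97
z^(5/3) = 39.302
dT = 25 * 113.97 / 39.302 = 72.499 K
T = 293 + 72.499 = 365.50 K

365.50 K


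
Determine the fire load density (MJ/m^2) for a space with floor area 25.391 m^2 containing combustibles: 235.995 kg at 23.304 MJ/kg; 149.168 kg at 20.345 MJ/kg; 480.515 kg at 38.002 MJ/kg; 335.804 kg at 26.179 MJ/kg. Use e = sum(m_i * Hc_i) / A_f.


Total energy = 235.995*23.304 + 149.168*20.345 + 480.515*38.002 + 335.804*26.179
= 5499.627 + 3034.823 + 18260.53 + 8791.013
= 35585.99 MJ
e = 35585.99 / 25.391 = 1401.5 MJ/m^2

1401.5 MJ/m^2


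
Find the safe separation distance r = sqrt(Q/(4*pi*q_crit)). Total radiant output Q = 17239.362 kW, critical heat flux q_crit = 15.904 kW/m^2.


4*pi*q_crit = 199.86
Q/(4*pi*q_crit) = 86.259
r = sqrt(86.259) = 9.2876 m

9.2876 m


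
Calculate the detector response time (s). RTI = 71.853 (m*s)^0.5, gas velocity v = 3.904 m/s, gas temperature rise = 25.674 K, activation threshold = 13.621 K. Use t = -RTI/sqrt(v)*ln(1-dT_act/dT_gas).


dT_act/dT_gas = 0.53054
ln(1 - 0.53054) = -0.75617
t = -71.853 / sqrt(3.904) * -0.75617 = 27.498 s

27.498 s


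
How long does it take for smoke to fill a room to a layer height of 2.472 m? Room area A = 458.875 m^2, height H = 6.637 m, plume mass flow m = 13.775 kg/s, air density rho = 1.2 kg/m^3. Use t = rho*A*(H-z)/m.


H - z = 4.165 m
t = 1.2 * 458.875 * 4.165 / 13.775 = 166.49 s

166.49 s


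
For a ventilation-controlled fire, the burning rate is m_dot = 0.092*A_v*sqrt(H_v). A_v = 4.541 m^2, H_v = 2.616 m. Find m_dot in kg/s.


sqrt(H_v) = 1.6174
m_dot = 0.092 * 4.541 * 1.6174 = 0.67571 kg/s

0.67571 kg/s


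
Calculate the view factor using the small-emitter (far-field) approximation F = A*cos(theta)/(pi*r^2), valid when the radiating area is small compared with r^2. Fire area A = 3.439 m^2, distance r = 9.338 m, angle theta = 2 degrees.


cos(2 deg) = 0.99939
pi*r^2 = 273.94
F = 3.439 * 0.99939 / 273.94 = 0.012546

0.012546


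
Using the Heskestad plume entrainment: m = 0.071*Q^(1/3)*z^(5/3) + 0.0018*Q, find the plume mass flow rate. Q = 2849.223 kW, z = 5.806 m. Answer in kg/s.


Q^(1/3) = 14.177
z^(5/3) = 18.755
First term = 0.071 * 14.177 * 18.755 = 18.878
Second term = 0.0018 * 2849.223 = 5.1286
m = 24.007 kg/s

24.007 kg/s


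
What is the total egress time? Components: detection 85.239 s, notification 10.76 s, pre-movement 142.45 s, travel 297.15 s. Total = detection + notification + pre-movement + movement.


Total = 85.239 + 10.76 + 142.45 + 297.15 = 535.599 s

535.599 s


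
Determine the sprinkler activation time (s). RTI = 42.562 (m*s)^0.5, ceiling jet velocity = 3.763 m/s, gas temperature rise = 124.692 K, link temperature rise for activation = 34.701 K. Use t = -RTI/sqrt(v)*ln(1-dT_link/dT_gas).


dT_link/dT_gas = 0.27829
ln(1 - 0.27829) = -0.32614
t = -42.562 / sqrt(3.763) * -0.32614 = 7.1557 s

7.1557 s


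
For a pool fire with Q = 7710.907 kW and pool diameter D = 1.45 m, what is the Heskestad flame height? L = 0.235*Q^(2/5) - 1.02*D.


Q^(2/5) = 35.879
0.235 * Q^(2/5) = 8.4316
1.02 * D = 1.479
L = 6.9526 m

6.9526 m


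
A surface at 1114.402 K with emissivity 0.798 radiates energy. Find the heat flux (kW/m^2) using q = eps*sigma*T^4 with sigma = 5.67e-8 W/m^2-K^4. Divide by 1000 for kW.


T^4 = 1.5423e+12
q = 0.798 * 5.67e-8 * 1.5423e+12 / 1000 = 69.784 kW/m^2

69.784 kW/m^2


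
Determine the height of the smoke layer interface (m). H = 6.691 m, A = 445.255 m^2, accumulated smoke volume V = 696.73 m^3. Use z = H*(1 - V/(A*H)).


V/(A*H) = 0.23386
1 - 0.23386 = 0.76614
z = 6.691 * 0.76614 = 5.1262 m

5.1262 m


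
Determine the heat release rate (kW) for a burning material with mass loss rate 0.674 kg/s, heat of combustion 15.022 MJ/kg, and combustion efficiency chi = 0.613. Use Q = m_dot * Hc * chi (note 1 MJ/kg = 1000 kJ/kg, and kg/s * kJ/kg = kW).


Hc = 15.022 MJ/kg = 15.022 * 1000 kJ/kg = 15022 kJ/kg
Q = 0.674 kg/s * 15022 kJ/kg * 0.613 = 6206.5 kW

6206.5 kW


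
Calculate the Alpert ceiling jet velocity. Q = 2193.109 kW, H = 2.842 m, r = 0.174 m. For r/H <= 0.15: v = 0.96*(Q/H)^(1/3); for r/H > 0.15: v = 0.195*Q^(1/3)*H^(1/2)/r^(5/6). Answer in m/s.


r/H = 0.174 / 2.842 = 0.061224
r/H <= 0.15, so v = 0.96*(Q/H)^(1/3)
Q/H = 771.68
(Q/H)^(1/3) = 9.1723
v = 0.96 * 9.1723 = 8.8054 m/s

8.8054 m/s


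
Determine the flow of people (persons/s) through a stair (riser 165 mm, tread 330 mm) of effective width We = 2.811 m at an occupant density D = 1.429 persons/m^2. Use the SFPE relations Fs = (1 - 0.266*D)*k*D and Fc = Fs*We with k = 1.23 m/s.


1 - 0.266*D = 1 - 0.266*1.429 = 0.61989
Fs = 0.61989 * 1.23 * 1.429 = 1.0896 persons/(s*m)
Fc = 1.0896 * 2.811 = 3.0627 persons/s

3.0627 persons/s


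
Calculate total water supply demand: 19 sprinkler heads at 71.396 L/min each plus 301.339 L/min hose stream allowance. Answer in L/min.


Sprinkler demand = 19 * 71.396 = 1356.524 L/min
Total = 1356.524 + 301.339 = 1657.863 L/min

1657.863 L/min


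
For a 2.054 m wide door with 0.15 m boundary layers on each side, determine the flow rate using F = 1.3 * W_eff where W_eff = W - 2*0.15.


W_eff = 2.054 - 0.30 = 1.754 m
F = 1.3 * 1.754 = 2.2802 persons/s

2.2802 persons/s


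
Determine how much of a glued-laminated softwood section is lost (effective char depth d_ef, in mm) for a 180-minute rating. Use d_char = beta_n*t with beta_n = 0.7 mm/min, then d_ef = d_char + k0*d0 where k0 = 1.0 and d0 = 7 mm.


d_char = 0.7 * 180 = 126 mm
d_ef = 126 + 1.0*7 = 133 mm

133 mm


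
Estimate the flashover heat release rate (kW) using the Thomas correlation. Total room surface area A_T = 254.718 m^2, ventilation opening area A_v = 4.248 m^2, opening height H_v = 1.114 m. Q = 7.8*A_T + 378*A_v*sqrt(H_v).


7.8*A_T = 1986.8
sqrt(H_v) = 1.0555
378*A_v*sqrt(H_v) = 1694.8
Q = 1986.8 + 1694.8 = 3681.6 kW

3681.6 kW


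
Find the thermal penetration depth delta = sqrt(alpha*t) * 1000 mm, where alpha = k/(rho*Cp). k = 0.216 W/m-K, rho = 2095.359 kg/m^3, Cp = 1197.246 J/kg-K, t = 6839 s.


alpha = 0.216 / (2095.359 * 1197.246) = 8.6102e-08 m^2/s
alpha * t = 0.00058885
delta = sqrt(0.00058885) * 1000 = 24.266 mm

24.266 mm


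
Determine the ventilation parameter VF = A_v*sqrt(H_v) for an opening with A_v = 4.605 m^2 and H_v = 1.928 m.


sqrt(H_v) = 1.3885
VF = 4.605 * 1.3885 = 6.3942 m^(5/2)

6.3942 m^(5/2)


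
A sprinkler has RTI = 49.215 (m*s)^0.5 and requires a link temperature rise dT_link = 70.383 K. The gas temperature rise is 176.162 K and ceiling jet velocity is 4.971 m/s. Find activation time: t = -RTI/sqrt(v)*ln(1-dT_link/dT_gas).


dT_link/dT_gas = 0.39954
ln(1 - 0.39954) = -0.51005
t = -49.215 / sqrt(4.971) * -0.51005 = 11.259 s

11.259 s


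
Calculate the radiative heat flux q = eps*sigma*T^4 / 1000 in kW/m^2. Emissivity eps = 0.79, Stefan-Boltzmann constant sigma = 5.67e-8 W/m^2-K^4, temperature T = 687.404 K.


T^4 = 2.2328e+11
q = 0.79 * 5.67e-8 * 2.2328e+11 / 1000 = 10.001 kW/m^2

10.001 kW/m^2
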